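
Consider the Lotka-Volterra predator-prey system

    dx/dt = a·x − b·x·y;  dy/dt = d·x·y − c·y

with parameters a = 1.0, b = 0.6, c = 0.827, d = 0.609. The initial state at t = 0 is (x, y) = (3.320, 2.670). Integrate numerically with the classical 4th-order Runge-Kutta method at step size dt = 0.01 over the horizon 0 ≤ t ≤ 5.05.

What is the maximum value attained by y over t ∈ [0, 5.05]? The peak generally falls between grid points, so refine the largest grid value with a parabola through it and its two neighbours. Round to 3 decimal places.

t=0.000: state=(3.320, 2.670)
step 1 (dt=0.01): k1=(-1.999, 3.190), k2=(-2.024, 3.193), k3=(-2.024, 3.193), k4=(-2.050, 3.195); state += dt/6·(k1+2k2+2k3+k4)
t=0.010: state=(3.300, 2.702)
t=0.020: state=(3.279, 2.734)
t=0.030: state=(3.258, 2.766)
continuing one RK4 step at a time; state shown every 20 steps (Δt=0.2):
t=0.200: state=(2.833, 3.297)
t=0.400: state=(2.255, 3.811)
t=0.600: state=(1.709, 4.108)
t=0.800: state=(1.267, 4.169)
t=1.000: state=(0.945, 4.038)
t=1.200: state=(0.721, 3.784)
t=1.400: state=(0.570, 3.468)
t=1.600: state=(0.468, 3.129)
t=1.800: state=(0.401, 2.796)
t=2.000: state=(0.357, 2.481)
t=2.200: state=(0.329, 2.192)
t=2.400: state=(0.314, 1.932)
t=2.600: state=(0.309, 1.701)
t=2.800: state=(0.311, 1.497)
t=3.000: state=(0.321, 1.318)
t=3.200: state=(0.338, 1.163)
t=3.400: state=(0.362, 1.029)
t=3.600: state=(0.394, 0.913)
t=3.800: state=(0.434, 0.814)
t=4.000: state=(0.483, 0.729)
t=4.200: state=(0.543, 0.658)
t=4.400: state=(0.615, 0.598)
t=4.600: state=(0.701, 0.549)
t=4.800: state=(0.804, 0.510)
t=5.000: state=(0.925, 0.480)
t=5.050: state=(0.959, 0.474)
largest grid value and its neighbours: y(0.740)=4.17336, y(0.750)=4.17384, y(0.760)=4.17379
parabola through these three points peaks at t≈0.754 with y≈4.17388

max y = 4.174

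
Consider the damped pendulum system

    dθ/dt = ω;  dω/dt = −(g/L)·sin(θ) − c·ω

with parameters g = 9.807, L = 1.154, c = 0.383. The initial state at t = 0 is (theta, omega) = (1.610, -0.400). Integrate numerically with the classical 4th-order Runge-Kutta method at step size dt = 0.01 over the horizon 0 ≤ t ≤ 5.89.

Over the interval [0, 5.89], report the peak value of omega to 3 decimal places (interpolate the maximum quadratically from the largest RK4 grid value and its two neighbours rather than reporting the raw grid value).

max omega = 3.050

t=0.000: state=(1.610, -0.400)
step 1 (dt=0.01): k1=(-0.400, -8.339), k2=(-0.442, -8.323), k3=(-0.442, -8.323), k4=(-0.483, -8.308); state += dt/6·(k1+2k2+2k3+k4)
t=0.010: state=(1.606, -0.483)
t=0.020: state=(1.600, -0.566)
t=0.030: state=(1.594, -0.649)
continuing one RK4 step at a time; state shown every 20 steps (Δt=0.2):
t=0.200: state=(1.368, -2.000)
t=0.400: state=(0.829, -3.305)
t=0.600: state=(0.101, -3.783)
t=0.800: state=(-0.604, -3.080)
t=1.000: state=(-1.080, -1.615)
t=1.200: state=(-1.239, 0.020)
t=1.400: state=(-1.080, 1.532)
t=1.600: state=(-0.650, 2.672)
t=1.800: state=(-0.063, 3.042)
t=2.000: state=(0.501, 2.446)
t=2.200: state=(0.872, 1.206)
t=2.400: state=(0.972, -0.210)
t=2.600: state=(0.798, -1.479)
t=2.800: state=(0.409, -2.308)
t=3.000: state=(-0.076, -2.404)
t=3.200: state=(-0.501, -1.743)
t=3.400: state=(-0.743, -0.637)
t=3.600: state=(-0.751, 0.546)
t=3.800: state=(-0.540, 1.507)
t=4.000: state=(-0.181, 1.979)
t=4.200: state=(0.208, 1.802)
t=4.400: state=(0.503, 1.081)
t=4.600: state=(0.623, 0.105)
t=4.800: state=(0.548, -0.827)
t=5.000: state=(0.312, -1.460)
t=5.200: state=(-0.003, -1.604)
t=5.400: state=(-0.294, -1.231)
t=5.600: state=(-0.472, -0.509)
t=5.800: state=(-0.492, 0.307)
t=5.890: state=(-0.449, 0.639)
largest grid value and its neighbours: omega(1.770)=3.04956, omega(1.780)=3.04967, omega(1.790)=3.04721
parabola through these three points peaks at t≈1.775 with omega≈3.04994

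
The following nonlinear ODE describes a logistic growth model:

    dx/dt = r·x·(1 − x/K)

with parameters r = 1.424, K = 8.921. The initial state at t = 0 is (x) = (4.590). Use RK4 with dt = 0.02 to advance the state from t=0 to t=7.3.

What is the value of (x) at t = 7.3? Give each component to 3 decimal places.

(x) = (8.921)

t=0.000: state=(4.590)
step 1 (dt=0.02): k1=(3.173), k2=(3.172), k3=(3.172), k4=(3.170); state += dt/6·(k1+2k2+2k3+k4)
t=0.020: state=(4.653)
t=0.040: state=(4.717)
t=0.060: state=(4.780)
continuing one RK4 step at a time; state shown every 25 steps (Δt=0.5):
t=0.500: state=(6.098)
t=1.000: state=(7.270)
t=1.500: state=(8.026)
t=2.000: state=(8.458)
t=2.500: state=(8.688)
t=3.000: state=(8.805)
t=3.500: state=(8.864)
t=4.000: state=(8.893)
t=4.500: state=(8.907)
t=5.000: state=(8.914)
t=5.500: state=(8.918)
t=6.000: state=(8.919)
t=6.500: state=(8.920)
t=7.000: state=(8.921)
t=7.300: state=(8.921)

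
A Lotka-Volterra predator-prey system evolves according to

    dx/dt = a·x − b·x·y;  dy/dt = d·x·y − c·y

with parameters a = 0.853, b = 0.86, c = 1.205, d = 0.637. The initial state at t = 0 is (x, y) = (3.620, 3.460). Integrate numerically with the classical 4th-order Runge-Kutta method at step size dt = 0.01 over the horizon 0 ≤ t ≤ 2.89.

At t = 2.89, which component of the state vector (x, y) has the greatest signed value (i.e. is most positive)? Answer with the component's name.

t=0.000: state=(3.620, 3.460)
step 1 (dt=0.01): k1=(-7.684, 3.809), k2=(-7.661, 3.745), k3=(-7.660, 3.745), k4=(-7.635, 3.680); state += dt/6·(k1+2k2+2k3+k4)
t=0.010: state=(3.543, 3.497)
t=0.020: state=(3.467, 3.534)
t=0.030: state=(3.392, 3.568)
continuing one RK4 step at a time; state shown every 10 steps (Δt=0.1):
t=0.100: state=(2.886, 3.772)
t=0.200: state=(2.254, 3.936)
t=0.300: state=(1.746, 3.960)
t=0.400: state=(1.357, 3.873)
t=0.500: state=(1.066, 3.707)
t=0.600: state=(0.852, 3.492)
t=0.700: state=(0.694, 3.251)
t=0.800: state=(0.578, 3.001)
t=0.900: state=(0.491, 2.752)
t=1.000: state=(0.427, 2.512)
t=1.100: state=(0.378, 2.284)
t=1.200: state=(0.341, 2.072)
t=1.300: state=(0.314, 1.875)
t=1.400: state=(0.293, 1.695)
t=1.500: state=(0.278, 1.530)
t=1.600: state=(0.267, 1.380)
t=1.700: state=(0.260, 1.244)
t=1.800: state=(0.256, 1.121)
t=1.900: state=(0.254, 1.010)
t=2.000: state=(0.255, 0.910)
t=2.100: state=(0.258, 0.820)
t=2.200: state=(0.262, 0.739)
t=2.300: state=(0.269, 0.666)
t=2.400: state=(0.278, 0.601)
t=2.500: state=(0.288, 0.542)
t=2.600: state=(0.300, 0.490)
t=2.700: state=(0.314, 0.443)
t=2.800: state=(0.329, 0.401)
t=2.890: state=(0.345, 0.367)
compare at T: x=0.345, y=0.367

largest component: y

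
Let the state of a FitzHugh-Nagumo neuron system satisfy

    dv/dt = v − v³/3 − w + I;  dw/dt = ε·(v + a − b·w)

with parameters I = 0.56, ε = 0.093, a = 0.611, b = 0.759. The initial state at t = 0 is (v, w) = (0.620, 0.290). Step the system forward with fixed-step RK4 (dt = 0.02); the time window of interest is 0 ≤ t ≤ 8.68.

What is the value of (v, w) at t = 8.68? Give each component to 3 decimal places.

t=0.000: state=(0.620, 0.290)
step 1 (dt=0.02): k1=(0.811, 0.094), k2=(0.815, 0.095), k3=(0.815, 0.095), k4=(0.819, 0.095); state += dt/6·(k1+2k2+2k3+k4)
t=0.020: state=(0.636, 0.292)
t=0.040: state=(0.653, 0.294)
t=0.060: state=(0.669, 0.296)
continuing one RK4 step at a time; state shown every 25 steps (Δt=0.5):
t=0.500: state=(1.055, 0.346)
t=1.000: state=(1.435, 0.419)
t=1.500: state=(1.636, 0.504)
t=2.000: state=(1.697, 0.591)
t=2.500: state=(1.693, 0.676)
t=3.000: state=(1.664, 0.757)
t=3.500: state=(1.626, 0.834)
t=4.000: state=(1.584, 0.906)
t=4.500: state=(1.540, 0.974)
t=5.000: state=(1.493, 1.037)
t=5.500: state=(1.445, 1.096)
t=6.000: state=(1.396, 1.151)
t=6.500: state=(1.344, 1.202)
t=7.000: state=(1.289, 1.248)
t=7.500: state=(1.230, 1.290)
t=8.000: state=(1.167, 1.328)
t=8.500: state=(1.098, 1.362)
t=8.680: state=(1.072, 1.373)

(v, w) = (1.072, 1.373)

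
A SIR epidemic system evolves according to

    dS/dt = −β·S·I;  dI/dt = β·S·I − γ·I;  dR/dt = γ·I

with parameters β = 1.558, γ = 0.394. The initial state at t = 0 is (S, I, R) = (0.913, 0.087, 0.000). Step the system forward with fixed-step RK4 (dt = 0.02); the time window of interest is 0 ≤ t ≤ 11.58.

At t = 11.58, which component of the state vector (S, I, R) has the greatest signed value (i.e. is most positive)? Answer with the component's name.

t=0.000: state=(0.913, 0.087, 0.000)
step 1 (dt=0.02): k1=(-0.124, 0.089, 0.034), k2=(-0.125, 0.090, 0.035), k3=(-0.125, 0.090, 0.035), k4=(-0.126, 0.091, 0.035); state += dt/6·(k1+2k2+2k3+k4)
t=0.020: state=(0.911, 0.089, 0.001)
t=0.040: state=(0.908, 0.091, 0.001)
t=0.060: state=(0.905, 0.093, 0.002)
continuing one RK4 step at a time; state shown every 25 steps (Δt=0.5):
t=0.500: state=(0.836, 0.141, 0.022)
t=1.000: state=(0.729, 0.214, 0.057)
t=1.500: state=(0.598, 0.295, 0.107)
t=2.000: state=(0.461, 0.366, 0.173)
t=2.500: state=(0.340, 0.410, 0.250)
t=3.000: state=(0.246, 0.422, 0.332)
t=3.500: state=(0.177, 0.408, 0.414)
t=4.000: state=(0.131, 0.378, 0.492)
t=4.500: state=(0.099, 0.339, 0.562)
t=5.000: state=(0.077, 0.298, 0.625)
t=5.500: state=(0.062, 0.258, 0.680)
t=6.000: state=(0.052, 0.221, 0.727)
t=6.500: state=(0.044, 0.189, 0.767)
t=7.000: state=(0.038, 0.160, 0.802)
t=7.500: state=(0.034, 0.135, 0.831)
t=8.000: state=(0.031, 0.114, 0.855)
t=8.500: state=(0.029, 0.096, 0.876)
t=9.000: state=(0.027, 0.080, 0.893)
t=9.500: state=(0.025, 0.067, 0.908)
t=10.000: state=(0.024, 0.056, 0.920)
t=10.500: state=(0.023, 0.047, 0.930)
t=11.000: state=(0.022, 0.039, 0.938)
t=11.500: state=(0.022, 0.033, 0.945)
t=11.580: state=(0.022, 0.032, 0.946)
compare at T: S=0.022, I=0.032, R=0.946

largest component: R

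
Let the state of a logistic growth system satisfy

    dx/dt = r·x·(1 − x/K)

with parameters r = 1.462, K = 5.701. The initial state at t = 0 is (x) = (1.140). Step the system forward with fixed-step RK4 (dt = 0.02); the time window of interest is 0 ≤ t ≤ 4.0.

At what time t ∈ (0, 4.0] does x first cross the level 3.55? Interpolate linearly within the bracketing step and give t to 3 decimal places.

t = 1.291

t=0.000: state=(1.140)
step 1 (dt=0.02): k1=(1.333), k2=(1.345), k3=(1.345), k4=(1.357); state += dt/6·(k1+2k2+2k3+k4)
t=0.020: state=(1.167)
t=0.040: state=(1.194)
t=0.060: state=(1.222)
continuing one RK4 step at a time; state shown every 10 steps (Δt=0.2):
t=0.200: state=(1.430)
t=0.400: state=(1.765)
t=0.600: state=(2.140)
t=0.800: state=(2.543)
t=1.000: state=(2.958)
t=1.200: state=(3.369)
t=1.280: state=(3.528)
next step: t=1.300: state=(3.567) — x has crossed 3.55
linear interpolation between t=1.280 (3.52830) and t=1.300 (3.56748) → t≈1.291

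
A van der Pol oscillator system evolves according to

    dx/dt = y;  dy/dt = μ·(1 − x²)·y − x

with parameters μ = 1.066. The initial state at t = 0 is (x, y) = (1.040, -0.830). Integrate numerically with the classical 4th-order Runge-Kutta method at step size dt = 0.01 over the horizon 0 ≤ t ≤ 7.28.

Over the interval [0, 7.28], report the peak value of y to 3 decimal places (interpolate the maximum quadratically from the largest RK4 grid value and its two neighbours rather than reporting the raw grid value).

max y = 2.741

t=0.000: state=(1.040, -0.830)
step 1 (dt=0.01): k1=(-0.830, -0.968), k2=(-0.835, -0.971), k3=(-0.835, -0.971), k4=(-0.840, -0.974); state += dt/6·(k1+2k2+2k3+k4)
t=0.010: state=(1.032, -0.840)
t=0.020: state=(1.023, -0.849)
t=0.030: state=(1.015, -0.859)
continuing one RK4 step at a time; state shown every 25 steps (Δt=0.25):
t=0.250: state=(0.800, -1.099)
t=0.500: state=(0.483, -1.458)
t=0.750: state=(0.061, -1.938)
t=1.000: state=(-0.489, -2.432)
t=1.250: state=(-1.116, -2.448)
t=1.500: state=(-1.635, -1.593)
t=1.750: state=(-1.897, -0.552)
t=2.000: state=(-1.948, 0.077)
t=2.250: state=(-1.886, 0.382)
t=2.500: state=(-1.768, 0.546)
t=2.750: state=(-1.616, 0.667)
t=3.000: state=(-1.434, 0.791)
t=3.250: state=(-1.218, 0.948)
t=3.500: state=(-0.955, 1.168)
t=3.750: state=(-0.625, 1.497)
t=4.000: state=(-0.194, 1.977)
t=4.250: state=(0.372, 2.540)
t=4.500: state=(1.043, 2.694)
t=4.750: state=(1.630, 1.846)
t=5.000: state=(1.939, 0.671)
t=5.250: state=(2.008, -0.037)
t=5.500: state=(1.952, -0.362)
t=5.750: state=(1.840, -0.525)
t=6.000: state=(1.694, -0.637)
t=6.250: state=(1.521, -0.748)
t=6.500: state=(1.318, -0.883)
t=6.750: state=(1.075, -1.070)
t=7.000: state=(0.776, -1.346)
t=7.250: state=(0.391, -1.760)
t=7.280: state=(0.337, -1.820)
largest grid value and its neighbours: y(4.420)=2.74047, y(4.430)=2.74075, y(4.440)=2.73938
parabola through these three points peaks at t≈4.427 with y≈2.74084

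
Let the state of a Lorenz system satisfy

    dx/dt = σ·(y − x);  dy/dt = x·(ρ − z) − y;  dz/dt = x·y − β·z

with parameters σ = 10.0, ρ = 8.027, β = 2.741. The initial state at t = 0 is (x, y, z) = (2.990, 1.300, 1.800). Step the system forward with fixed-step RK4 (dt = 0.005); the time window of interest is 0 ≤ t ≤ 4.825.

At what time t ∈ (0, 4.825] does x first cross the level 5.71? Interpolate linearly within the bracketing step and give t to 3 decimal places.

t = 0.417

t=0.000: state=(2.990, 1.300, 1.800)
step 1 (dt=0.005): k1=(-16.900, 17.319, -1.047), k2=(-16.045, 17.020, -0.967), k3=(-16.073, 17.034, -0.967), k4=(-15.245, 16.747, -0.890); state += dt/6·(k1+2k2+2k3+k4)
t=0.005: state=(2.910, 1.385, 1.795)
t=0.010: state=(2.837, 1.468, 1.791)
t=0.015: state=(2.773, 1.547, 1.788)
continuing one RK4 step at a time; state shown every 40 steps (Δt=0.2):
t=0.200: state=(3.083, 4.005, 2.198)
t=0.400: state=(5.505, 6.757, 5.088)
t=0.415: state=(5.689, 6.886, 5.445)
next step: t=0.420: state=(5.748, 6.924, 5.567) — x has crossed 5.71
linear interpolation between t=0.415 (5.68900) and t=0.420 (5.74833) → t≈0.417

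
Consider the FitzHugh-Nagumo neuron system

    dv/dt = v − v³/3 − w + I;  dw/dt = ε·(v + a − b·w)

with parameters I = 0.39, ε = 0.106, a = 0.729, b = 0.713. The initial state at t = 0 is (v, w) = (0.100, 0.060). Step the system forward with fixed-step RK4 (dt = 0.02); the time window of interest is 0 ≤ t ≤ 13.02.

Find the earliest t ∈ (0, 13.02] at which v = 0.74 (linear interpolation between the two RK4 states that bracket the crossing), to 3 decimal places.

t = 1.013

t=0.000: state=(0.100, 0.060)
step 1 (dt=0.02): k1=(0.430, 0.083), k2=(0.433, 0.084), k3=(0.433, 0.084), k4=(0.437, 0.084); state += dt/6·(k1+2k2+2k3+k4)
t=0.020: state=(0.109, 0.062)
t=0.040: state=(0.117, 0.063)
t=0.060: state=(0.126, 0.065)
continuing one RK4 step at a time; state shown every 25 steps (Δt=0.5):
t=0.500: state=(0.363, 0.107)
t=1.000: state=(0.729, 0.169)
next step: t=1.020: state=(0.746, 0.172) — v has crossed 0.74
linear interpolation between t=1.000 (0.72913) and t=1.020 (0.74559) → t≈1.013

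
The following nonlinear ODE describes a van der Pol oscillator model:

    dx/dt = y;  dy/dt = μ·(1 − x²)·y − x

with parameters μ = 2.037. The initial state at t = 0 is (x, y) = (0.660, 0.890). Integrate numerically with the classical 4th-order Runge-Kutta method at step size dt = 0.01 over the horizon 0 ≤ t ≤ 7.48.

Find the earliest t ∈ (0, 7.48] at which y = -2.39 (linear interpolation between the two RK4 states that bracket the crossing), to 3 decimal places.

t=0.000: state=(0.660, 0.890)
step 1 (dt=0.01): k1=(0.890, 0.363), k2=(0.892, 0.350), k3=(0.892, 0.350), k4=(0.894, 0.337); state += dt/6·(k1+2k2+2k3+k4)
t=0.010: state=(0.669, 0.894)
t=0.020: state=(0.678, 0.897)
t=0.030: state=(0.687, 0.900)
continuing one RK4 step at a time; state shown every 25 steps (Δt=0.25):
t=0.250: state=(0.886, 0.880)
t=0.500: state=(1.081, 0.645)
t=0.750: state=(1.198, 0.287)
t=1.000: state=(1.227, -0.045)
t=1.250: state=(1.181, -0.306)
t=1.500: state=(1.076, -0.531)
t=1.750: state=(0.914, -0.784)
t=2.000: state=(0.674, -1.162)
t=2.250: state=(0.308, -1.847)
t=2.370: state=(0.056, -2.361)
next step: t=2.380: state=(0.033, -2.410) — y has crossed -2.39
linear interpolation between t=2.370 (-2.36122) and t=2.380 (-2.41017) → t≈2.376

t = 2.376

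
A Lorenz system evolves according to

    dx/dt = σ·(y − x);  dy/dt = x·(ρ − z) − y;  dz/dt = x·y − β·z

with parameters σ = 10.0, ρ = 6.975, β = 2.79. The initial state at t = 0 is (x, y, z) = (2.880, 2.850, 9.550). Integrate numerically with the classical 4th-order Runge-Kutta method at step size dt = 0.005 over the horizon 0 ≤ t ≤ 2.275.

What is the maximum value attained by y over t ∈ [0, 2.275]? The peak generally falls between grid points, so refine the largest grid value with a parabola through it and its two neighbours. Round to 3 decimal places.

max y = 5.409

t=0.000: state=(2.880, 2.850, 9.550)
step 1 (dt=0.005): k1=(-0.300, -10.266, -18.437), k2=(-0.549, -10.106, -18.384), k3=(-0.539, -10.105, -18.385), k4=(-0.778, -9.944, -18.333); state += dt/6·(k1+2k2+2k3+k4)
t=0.005: state=(2.877, 2.799, 9.458)
t=0.010: state=(2.872, 2.751, 9.367)
t=0.015: state=(2.865, 2.703, 9.276)
continuing one RK4 step at a time; state shown every 20 steps (Δt=0.1):
t=0.100: state=(2.567, 2.136, 7.808)
t=0.200: state=(2.195, 1.917, 6.318)
t=0.300: state=(2.034, 1.989, 5.133)
t=0.400: state=(2.093, 2.251, 4.261)
t=0.500: state=(2.340, 2.672, 3.698)
t=0.600: state=(2.754, 3.246, 3.456)
t=0.700: state=(3.317, 3.943, 3.573)
t=0.800: state=(3.982, 4.668, 4.088)
t=0.900: state=(4.637, 5.231, 4.980)
t=1.000: state=(5.101, 5.403, 6.063)
t=1.100: state=(5.201, 5.094, 6.976)
t=1.200: state=(4.916, 4.483, 7.400)
t=1.300: state=(4.411, 3.874, 7.290)
t=1.400: state=(3.909, 3.464, 6.832)
t=1.500: state=(3.551, 3.287, 6.253)
t=1.600: state=(3.381, 3.302, 5.718)
t=1.700: state=(3.383, 3.461, 5.318)
t=1.800: state=(3.522, 3.716, 5.102)
t=1.900: state=(3.755, 4.018, 5.090)
t=2.000: state=(4.030, 4.305, 5.271)
t=2.100: state=(4.285, 4.508, 5.596)
t=2.200: state=(4.458, 4.573, 5.976)
t=2.275: state=(4.507, 4.523, 6.231)
largest grid value and its neighbours: y(0.980)=5.40818, y(0.985)=5.40889, y(0.990)=5.40832
parabola through these three points peaks at t≈0.985 with y≈5.40889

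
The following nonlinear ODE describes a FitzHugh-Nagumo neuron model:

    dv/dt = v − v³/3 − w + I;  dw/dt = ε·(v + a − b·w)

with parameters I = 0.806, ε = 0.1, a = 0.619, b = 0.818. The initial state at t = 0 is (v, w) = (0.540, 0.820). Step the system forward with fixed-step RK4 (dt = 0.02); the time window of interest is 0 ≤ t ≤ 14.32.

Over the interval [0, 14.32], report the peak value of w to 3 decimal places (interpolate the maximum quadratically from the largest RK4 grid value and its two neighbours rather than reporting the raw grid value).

max w = 1.634

t=0.000: state=(0.540, 0.820)
step 1 (dt=0.02): k1=(0.474, 0.049), k2=(0.476, 0.049), k3=(0.476, 0.049), k4=(0.479, 0.050); state += dt/6·(k1+2k2+2k3+k4)
t=0.020: state=(0.550, 0.821)
t=0.040: state=(0.559, 0.822)
t=0.060: state=(0.569, 0.823)
continuing one RK4 step at a time; state shown every 25 steps (Δt=0.5):
t=0.500: state=(0.809, 0.850)
t=1.000: state=(1.105, 0.894)
t=1.500: state=(1.349, 0.949)
t=2.000: state=(1.490, 1.011)
t=2.500: state=(1.544, 1.075)
t=3.000: state=(1.548, 1.138)
t=3.500: state=(1.528, 1.199)
t=4.000: state=(1.497, 1.255)
t=4.500: state=(1.460, 1.307)
t=5.000: state=(1.419, 1.356)
t=5.500: state=(1.376, 1.400)
t=6.000: state=(1.332, 1.441)
t=6.500: state=(1.286, 1.478)
t=7.000: state=(1.238, 1.511)
t=7.500: state=(1.187, 1.540)
t=8.000: state=(1.133, 1.565)
t=8.500: state=(1.075, 1.587)
t=9.000: state=(1.013, 1.605)
t=9.500: state=(0.942, 1.619)
t=10.000: state=(0.862, 1.628)
t=10.500: state=(0.767, 1.633)
t=11.000: state=(0.647, 1.633)
t=11.500: state=(0.490, 1.626)
t=12.000: state=(0.266, 1.610)
t=12.500: state=(-0.077, 1.581)
t=13.000: state=(-0.605, 1.532)
t=13.500: state=(-1.264, 1.455)
t=14.000: state=(-1.723, 1.352)
t=14.320: state=(-1.845, 1.280)
largest grid value and its neighbours: w(10.700)=1.63395, w(10.720)=1.63396, w(10.740)=1.63395
parabola through these three points peaks at t≈10.720 with w≈1.63396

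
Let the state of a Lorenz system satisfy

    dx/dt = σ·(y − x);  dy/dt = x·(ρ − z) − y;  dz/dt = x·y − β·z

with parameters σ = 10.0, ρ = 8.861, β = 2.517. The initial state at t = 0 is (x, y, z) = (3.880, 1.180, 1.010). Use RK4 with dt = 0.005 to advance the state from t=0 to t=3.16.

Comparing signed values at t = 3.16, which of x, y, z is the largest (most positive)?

largest component: z

t=0.000: state=(3.880, 1.180, 1.010)
step 1 (dt=0.005): k1=(-27.000, 29.282, 2.036), k2=(-25.593, 28.659, 2.223), k3=(-25.644, 28.687, 2.220), k4=(-24.283, 28.090, 2.395); state += dt/6·(k1+2k2+2k3+k4)
t=0.005: state=(3.752, 1.323, 1.021)
t=0.010: state=(3.637, 1.461, 1.034)
t=0.015: state=(3.534, 1.594, 1.048)
continuing one RK4 step at a time; state shown every 40 steps (Δt=0.2):
t=0.200: state=(3.980, 5.348, 2.491)
t=0.400: state=(7.029, 8.068, 8.044)
t=0.600: state=(5.997, 4.234, 11.865)
t=0.800: state=(2.935, 2.002, 9.021)
t=1.000: state=(2.172, 2.212, 6.201)
t=1.200: state=(2.797, 3.357, 4.810)
t=1.400: state=(4.339, 5.264, 5.391)
t=1.600: state=(5.874, 6.242, 8.250)
t=1.800: state=(5.319, 4.536, 9.941)
t=2.000: state=(3.796, 3.246, 8.620)
t=2.200: state=(3.320, 3.368, 6.953)
t=2.400: state=(3.835, 4.260, 6.326)
t=2.600: state=(4.785, 5.225, 7.131)
t=2.800: state=(5.219, 5.155, 8.565)
t=3.000: state=(4.649, 4.246, 8.827)
t=3.160: state=(4.087, 3.830, 8.174)
compare at T: x=4.087, y=3.830, z=8.174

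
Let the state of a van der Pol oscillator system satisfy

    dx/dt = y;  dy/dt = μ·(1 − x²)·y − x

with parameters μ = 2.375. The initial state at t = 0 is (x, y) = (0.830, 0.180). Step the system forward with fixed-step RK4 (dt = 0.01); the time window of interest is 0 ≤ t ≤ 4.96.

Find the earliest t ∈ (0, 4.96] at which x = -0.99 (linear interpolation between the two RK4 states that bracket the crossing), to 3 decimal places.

t=0.000: state=(0.830, 0.180)
step 1 (dt=0.01): k1=(0.180, -0.697), k2=(0.177, -0.701), k3=(0.176, -0.701), k4=(0.173, -0.705); state += dt/6·(k1+2k2+2k3+k4)
t=0.010: state=(0.832, 0.173)
t=0.020: state=(0.833, 0.166)
t=0.030: state=(0.835, 0.159)
continuing one RK4 step at a time; state shown every 20 steps (Δt=0.2):
t=0.200: state=(0.851, 0.026)
t=0.400: state=(0.839, -0.152)
t=0.600: state=(0.789, -0.355)
t=0.800: state=(0.694, -0.606)
t=1.000: state=(0.540, -0.956)
t=1.200: state=(0.297, -1.514)
t=1.400: state=(-0.091, -2.438)
t=1.600: state=(-0.693, -3.531)
t=1.680: state=(-0.984, -3.664)
next step: t=1.690: state=(-1.020, -3.654) — x has crossed -0.99
linear interpolation between t=1.680 (-0.98356) and t=1.690 (-1.02016) → t≈1.682

t = 1.682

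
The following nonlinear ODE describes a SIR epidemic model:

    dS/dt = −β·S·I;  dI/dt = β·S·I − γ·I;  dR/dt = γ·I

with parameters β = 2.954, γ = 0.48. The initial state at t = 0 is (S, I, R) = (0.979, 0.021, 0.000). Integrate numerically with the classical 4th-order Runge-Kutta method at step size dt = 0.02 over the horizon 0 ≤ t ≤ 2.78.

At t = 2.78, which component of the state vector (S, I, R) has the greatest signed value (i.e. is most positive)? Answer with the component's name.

t=0.000: state=(0.979, 0.021, 0.000)
step 1 (dt=0.02): k1=(-0.061, 0.051, 0.010), k2=(-0.062, 0.052, 0.010), k3=(-0.062, 0.052, 0.010), k4=(-0.064, 0.053, 0.011); state += dt/6·(k1+2k2+2k3+k4)
t=0.020: state=(0.978, 0.022, 0.000)
t=0.040: state=(0.976, 0.023, 0.000)
t=0.060: state=(0.975, 0.024, 0.001)
continuing one RK4 step at a time; state shown every 5 steps (Δt=0.1):
t=0.100: state=(0.972, 0.027, 0.001)
t=0.200: state=(0.964, 0.034, 0.003)
t=0.300: state=(0.953, 0.043, 0.004)
t=0.400: state=(0.939, 0.054, 0.007)
t=0.500: state=(0.923, 0.068, 0.010)
t=0.600: state=(0.902, 0.085, 0.013)
t=0.700: state=(0.877, 0.105, 0.018)
t=0.800: state=(0.848, 0.129, 0.023)
t=0.900: state=(0.813, 0.157, 0.030)
t=1.000: state=(0.772, 0.189, 0.039)
t=1.100: state=(0.726, 0.225, 0.049)
t=1.200: state=(0.676, 0.264, 0.060)
t=1.300: state=(0.621, 0.305, 0.074)
t=1.400: state=(0.564, 0.346, 0.090)
t=1.500: state=(0.506, 0.386, 0.107)
t=1.600: state=(0.449, 0.424, 0.127)
t=1.700: state=(0.394, 0.458, 0.148)
t=1.800: state=(0.343, 0.487, 0.170)
t=1.900: state=(0.296, 0.510, 0.194)
t=2.000: state=(0.254, 0.527, 0.219)
t=2.100: state=(0.217, 0.538, 0.245)
t=2.200: state=(0.185, 0.544, 0.271)
t=2.300: state=(0.157, 0.546, 0.297)
t=2.400: state=(0.134, 0.543, 0.323)
t=2.500: state=(0.114, 0.537, 0.349)
t=2.600: state=(0.098, 0.528, 0.375)
t=2.700: state=(0.084, 0.517, 0.400)
t=2.780: state=(0.074, 0.507, 0.419)
compare at T: S=0.074, I=0.507, R=0.419

largest component: I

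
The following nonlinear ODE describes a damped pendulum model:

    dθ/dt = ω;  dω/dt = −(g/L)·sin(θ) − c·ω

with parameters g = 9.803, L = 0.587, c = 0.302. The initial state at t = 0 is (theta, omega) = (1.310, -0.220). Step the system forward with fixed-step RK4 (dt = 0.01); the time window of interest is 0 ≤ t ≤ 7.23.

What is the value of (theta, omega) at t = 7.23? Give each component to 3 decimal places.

t=0.000: state=(1.310, -0.220)
step 1 (dt=0.01): k1=(-0.220, -16.069), k2=(-0.300, -16.040), k3=(-0.300, -16.038), k4=(-0.380, -16.008); state += dt/6·(k1+2k2+2k3+k4)
t=0.010: state=(1.307, -0.380)
t=0.020: state=(1.302, -0.540)
t=0.030: state=(1.296, -0.699)
continuing one RK4 step at a time; state shown every 25 steps (Δt=0.25):
t=0.250: state=(0.784, -3.777)
t=0.500: state=(-0.330, -4.381)
t=0.750: state=(-1.084, -1.309)
t=1.000: state=(-0.943, 2.345)
t=1.250: state=(-0.061, 4.158)
t=1.500: state=(0.809, 2.267)
t=1.750: state=(0.948, -1.168)
t=2.000: state=(0.310, -3.554)
t=2.250: state=(-0.550, -2.740)
t=2.500: state=(-0.875, 0.268)
t=2.750: state=(-0.450, 2.863)
t=3.000: state=(0.334, 2.864)
t=3.250: state=(0.767, 0.384)
t=3.500: state=(0.517, -2.213)
t=3.750: state=(-0.165, -2.771)
t=4.000: state=(-0.651, -0.828)
t=4.250: state=(-0.536, 1.648)
t=4.500: state=(0.040, 2.562)
t=4.750: state=(0.539, 1.110)
t=5.000: state=(0.526, -1.176)
t=5.250: state=(0.050, -2.299)
t=5.500: state=(-0.437, -1.269)
t=5.750: state=(-0.498, 0.790)
t=6.000: state=(-0.112, 2.022)
t=6.250: state=(0.347, 1.339)
t=6.500: state=(0.460, -0.481)
t=6.750: state=(0.154, -1.751)
t=7.000: state=(-0.270, -1.346)
t=7.230: state=(-0.422, 0.102)

(theta, omega) = (-0.422, 0.102)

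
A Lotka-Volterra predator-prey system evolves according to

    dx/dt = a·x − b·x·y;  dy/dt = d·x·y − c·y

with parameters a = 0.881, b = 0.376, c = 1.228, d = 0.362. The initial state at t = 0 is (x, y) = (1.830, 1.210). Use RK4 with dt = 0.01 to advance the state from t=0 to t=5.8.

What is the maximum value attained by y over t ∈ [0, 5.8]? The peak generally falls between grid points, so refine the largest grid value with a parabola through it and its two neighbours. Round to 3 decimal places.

t=0.000: state=(1.830, 1.210)
step 1 (dt=0.01): k1=(0.780, -0.684), k2=(0.784, -0.681), k3=(0.784, -0.681), k4=(0.788, -0.677); state += dt/6·(k1+2k2+2k3+k4)
t=0.010: state=(1.838, 1.203)
t=0.020: state=(1.846, 1.196)
t=0.030: state=(1.854, 1.190)
continuing one RK4 step at a time; state shown every 20 steps (Δt=0.2):
t=0.200: state=(2.002, 1.087)
t=0.400: state=(2.209, 0.990)
t=0.600: state=(2.453, 0.917)
t=0.800: state=(2.736, 0.865)
t=1.000: state=(3.062, 0.835)
t=1.200: state=(3.431, 0.826)
t=1.400: state=(3.844, 0.840)
t=1.600: state=(4.298, 0.882)
t=1.800: state=(4.785, 0.959)
t=2.000: state=(5.287, 1.080)
t=2.200: state=(5.777, 1.261)
t=2.400: state=(6.209, 1.523)
t=2.600: state=(6.518, 1.891)
t=2.800: state=(6.626, 2.383)
t=3.000: state=(6.459, 2.999)
t=3.200: state=(5.992, 3.689)
t=3.400: state=(5.280, 4.344)
t=3.600: state=(4.453, 4.835)
t=3.800: state=(3.653, 5.069)
t=4.000: state=(2.975, 5.036)
t=4.200: state=(2.450, 4.790)
t=4.400: state=(2.066, 4.409)
t=4.600: state=(1.798, 3.964)
t=4.800: state=(1.620, 3.508)
t=5.000: state=(1.509, 3.072)
t=5.200: state=(1.450, 2.674)
t=5.400: state=(1.434, 2.321)
t=5.600: state=(1.453, 2.015)
t=5.800: state=(1.505, 1.754)
largest grid value and its neighbours: y(3.860)=5.08546, y(3.870)=5.08592, y(3.880)=5.08573
parabola through these three points peaks at t≈3.872 with y≈5.08593

max y = 5.086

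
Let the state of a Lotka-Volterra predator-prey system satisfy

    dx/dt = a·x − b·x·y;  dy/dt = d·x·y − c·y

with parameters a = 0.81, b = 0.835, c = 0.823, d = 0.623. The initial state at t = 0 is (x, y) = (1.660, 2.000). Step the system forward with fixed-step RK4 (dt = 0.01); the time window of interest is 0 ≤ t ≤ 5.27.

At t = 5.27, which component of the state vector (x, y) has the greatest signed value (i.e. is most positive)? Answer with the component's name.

t=0.000: state=(1.660, 2.000)
step 1 (dt=0.01): k1=(-1.428, 0.422), k2=(-1.424, 0.414), k3=(-1.424, 0.414), k4=(-1.421, 0.405); state += dt/6·(k1+2k2+2k3+k4)
t=0.010: state=(1.646, 2.004)
t=0.020: state=(1.632, 2.008)
t=0.030: state=(1.617, 2.012)
continuing one RK4 step at a time; state shown every 20 steps (Δt=0.2):
t=0.200: state=(1.390, 2.051)
t=0.400: state=(1.161, 2.038)
t=0.600: state=(0.976, 1.974)
t=0.800: state=(0.832, 1.874)
t=1.000: state=(0.723, 1.750)
t=1.200: state=(0.641, 1.616)
t=1.400: state=(0.583, 1.479)
t=1.600: state=(0.541, 1.345)
t=1.800: state=(0.514, 1.218)
t=2.000: state=(0.498, 1.101)
t=2.200: state=(0.491, 0.993)
t=2.400: state=(0.494, 0.895)
t=2.600: state=(0.504, 0.808)
t=2.800: state=(0.521, 0.731)
t=3.000: state=(0.545, 0.662)
t=3.200: state=(0.577, 0.602)
t=3.400: state=(0.616, 0.550)
t=3.600: state=(0.664, 0.506)
t=3.800: state=(0.719, 0.467)
t=4.000: state=(0.785, 0.435)
t=4.200: state=(0.860, 0.409)
t=4.400: state=(0.946, 0.388)
t=4.600: state=(1.044, 0.373)
t=4.800: state=(1.155, 0.363)
t=5.000: state=(1.278, 0.358)
t=5.200: state=(1.416, 0.359)
t=5.270: state=(1.467, 0.361)
compare at T: x=1.467, y=0.361

largest component: x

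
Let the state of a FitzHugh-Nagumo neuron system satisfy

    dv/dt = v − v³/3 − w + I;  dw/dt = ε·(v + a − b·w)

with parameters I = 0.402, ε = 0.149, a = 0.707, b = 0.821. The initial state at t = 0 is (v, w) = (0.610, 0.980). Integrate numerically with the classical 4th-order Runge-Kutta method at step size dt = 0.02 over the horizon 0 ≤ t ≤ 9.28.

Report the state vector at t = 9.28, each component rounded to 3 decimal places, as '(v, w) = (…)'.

t=0.000: state=(0.610, 0.980)
step 1 (dt=0.02): k1=(-0.044, 0.076), k2=(-0.045, 0.076), k3=(-0.045, 0.076), k4=(-0.046, 0.076); state += dt/6·(k1+2k2+2k3+k4)
t=0.020: state=(0.609, 0.982)
t=0.040: state=(0.608, 0.983)
t=0.060: state=(0.607, 0.985)
continuing one RK4 step at a time; state shown every 25 steps (Δt=0.5):
t=0.500: state=(0.574, 1.016)
t=1.000: state=(0.504, 1.046)
t=1.500: state=(0.385, 1.067)
t=2.000: state=(0.193, 1.076)
t=2.500: state=(-0.118, 1.067)
t=3.000: state=(-0.605, 1.030)
t=3.500: state=(-1.216, 0.954)
t=4.000: state=(-1.662, 0.842)
t=4.500: state=(-1.820, 0.716)
t=5.000: state=(-1.835, 0.592)
t=5.500: state=(-1.804, 0.477)
t=6.000: state=(-1.761, 0.371)
t=6.500: state=(-1.715, 0.274)
t=7.000: state=(-1.668, 0.187)
t=7.500: state=(-1.621, 0.108)
t=8.000: state=(-1.575, 0.037)
t=8.500: state=(-1.529, -0.026)
t=9.000: state=(-1.484, -0.082)
t=9.280: state=(-1.459, -0.111)

(v, w) = (-1.459, -0.111)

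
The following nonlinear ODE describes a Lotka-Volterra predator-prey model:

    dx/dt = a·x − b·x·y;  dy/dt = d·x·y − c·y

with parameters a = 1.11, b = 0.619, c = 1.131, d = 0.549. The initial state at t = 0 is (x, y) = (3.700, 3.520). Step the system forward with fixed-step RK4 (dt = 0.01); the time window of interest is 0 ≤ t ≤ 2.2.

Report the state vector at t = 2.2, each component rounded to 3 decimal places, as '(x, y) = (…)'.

t=0.000: state=(3.700, 3.520)
step 1 (dt=0.01): k1=(-3.955, 3.169), k2=(-3.970, 3.145), k3=(-3.969, 3.145), k4=(-3.984, 3.120); state += dt/6·(k1+2k2+2k3+k4)
t=0.010: state=(3.660, 3.551)
t=0.020: state=(3.620, 3.582)
t=0.030: state=(3.580, 3.613)
continuing one RK4 step at a time; state shown every 10 steps (Δt=0.1):
t=0.100: state=(3.294, 3.809)
t=0.200: state=(2.887, 4.031)
t=0.300: state=(2.501, 4.173)
t=0.400: state=(2.154, 4.234)
t=0.500: state=(1.852, 4.220)
t=0.600: state=(1.597, 4.142)
t=0.700: state=(1.386, 4.014)
t=0.800: state=(1.214, 3.849)
t=0.900: state=(1.075, 3.660)
t=1.000: state=(0.964, 3.456)
t=1.100: state=(0.875, 3.246)
t=1.200: state=(0.805, 3.036)
t=1.300: state=(0.750, 2.829)
t=1.400: state=(0.708, 2.630)
t=1.500: state=(0.676, 2.439)
t=1.600: state=(0.654, 2.259)
t=1.700: state=(0.638, 2.091)
t=1.800: state=(0.630, 1.933)
t=1.900: state=(0.627, 1.787)
t=2.000: state=(0.630, 1.652)
t=2.100: state=(0.638, 1.527)
t=2.200: state=(0.651, 1.413)

(x, y) = (0.651, 1.413)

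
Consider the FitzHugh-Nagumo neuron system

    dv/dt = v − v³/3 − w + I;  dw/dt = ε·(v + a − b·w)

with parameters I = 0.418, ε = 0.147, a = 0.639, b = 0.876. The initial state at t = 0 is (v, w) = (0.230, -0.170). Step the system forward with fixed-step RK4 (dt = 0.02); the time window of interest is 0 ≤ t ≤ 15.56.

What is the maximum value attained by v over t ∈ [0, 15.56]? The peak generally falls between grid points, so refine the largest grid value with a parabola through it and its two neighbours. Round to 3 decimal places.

max v = 1.739

t=0.000: state=(0.230, -0.170)
step 1 (dt=0.02): k1=(0.814, 0.150), k2=(0.820, 0.151), k3=(0.820, 0.151), k4=(0.826, 0.152); state += dt/6·(k1+2k2+2k3+k4)
t=0.020: state=(0.246, -0.167)
t=0.040: state=(0.263, -0.164)
t=0.060: state=(0.280, -0.161)
continuing one RK4 step at a time; state shown every 50 steps (Δt=1):
t=1.000: state=(1.253, 0.040)
t=2.000: state=(1.732, 0.341)
t=3.000: state=(1.683, 0.625)
t=4.000: state=(1.554, 0.861)
t=5.000: state=(1.407, 1.049)
t=6.000: state=(1.245, 1.194)
t=7.000: state=(1.053, 1.296)
t=8.000: state=(0.799, 1.356)
t=9.000: state=(0.378, 1.364)
t=10.000: state=(-0.557, 1.283)
t=11.000: state=(-1.762, 1.044)
t=12.000: state=(-1.900, 0.746)
t=13.000: state=(-1.812, 0.488)
t=14.000: state=(-1.710, 0.274)
t=15.000: state=(-1.610, 0.101)
t=15.560: state=(-1.555, 0.019)
largest grid value and its neighbours: v(2.180)=1.73902, v(2.200)=1.73913, v(2.220)=1.73913
parabola through these three points peaks at t≈2.209 with v≈1.73915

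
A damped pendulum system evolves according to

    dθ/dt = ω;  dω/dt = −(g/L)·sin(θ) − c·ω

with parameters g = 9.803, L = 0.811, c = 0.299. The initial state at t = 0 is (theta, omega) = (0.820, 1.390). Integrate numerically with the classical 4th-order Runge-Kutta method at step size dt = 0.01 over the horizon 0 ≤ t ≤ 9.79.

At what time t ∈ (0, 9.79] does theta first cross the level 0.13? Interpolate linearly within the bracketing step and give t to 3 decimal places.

t=0.000: state=(0.820, 1.390)
step 1 (dt=0.01): k1=(1.390, -9.253), k2=(1.344, -9.297), k3=(1.344, -9.295), k4=(1.297, -9.336); state += dt/6·(k1+2k2+2k3+k4)
t=0.010: state=(0.833, 1.297)
t=0.020: state=(0.846, 1.203)
t=0.030: state=(0.858, 1.109)
continuing one RK4 step at a time; state shown every 50 steps (Δt=0.5):
t=0.500: state=(0.385, -2.677)
t=0.590: state=(0.133, -2.882)
next step: t=0.600: state=(0.104, -2.887) — theta has crossed 0.13
linear interpolation between t=0.590 (0.13286) and t=0.600 (0.10401) → t≈0.591

t = 0.591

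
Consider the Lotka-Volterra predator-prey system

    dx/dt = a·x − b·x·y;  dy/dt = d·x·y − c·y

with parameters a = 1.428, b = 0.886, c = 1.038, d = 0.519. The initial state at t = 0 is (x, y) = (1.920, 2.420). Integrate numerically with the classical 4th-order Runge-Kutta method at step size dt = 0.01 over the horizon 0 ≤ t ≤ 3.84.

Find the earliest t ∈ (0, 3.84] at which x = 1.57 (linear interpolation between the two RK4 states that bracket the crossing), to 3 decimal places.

t = 0.295

t=0.000: state=(1.920, 2.420)
step 1 (dt=0.01): k1=(-1.375, -0.100), k2=(-1.369, -0.109), k3=(-1.369, -0.109), k4=(-1.363, -0.118); state += dt/6·(k1+2k2+2k3+k4)
t=0.010: state=(1.906, 2.419)
t=0.020: state=(1.893, 2.418)
t=0.030: state=(1.879, 2.416)
continuing one RK4 step at a time; state shown every 20 steps (Δt=0.2):
t=0.200: state=(1.670, 2.368)
t=0.290: state=(1.575, 2.326)
next step: t=0.300: state=(1.565, 2.321) — x has crossed 1.57
linear interpolation between t=0.290 (1.57474) and t=0.300 (1.56484) → t≈0.295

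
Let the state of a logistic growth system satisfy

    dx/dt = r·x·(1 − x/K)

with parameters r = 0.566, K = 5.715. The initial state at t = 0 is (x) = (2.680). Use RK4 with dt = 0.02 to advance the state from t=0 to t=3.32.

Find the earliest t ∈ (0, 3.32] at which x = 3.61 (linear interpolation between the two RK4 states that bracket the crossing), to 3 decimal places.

t=0.000: state=(2.680)
step 1 (dt=0.02): k1=(0.806), k2=(0.806), k3=(0.806), k4=(0.806); state += dt/6·(k1+2k2+2k3+k4)
t=0.020: state=(2.696)
t=0.040: state=(2.712)
t=0.060: state=(2.728)
continuing one RK4 step at a time; state shown every 10 steps (Δt=0.2):
t=0.200: state=(2.842)
t=0.400: state=(3.003)
t=0.600: state=(3.164)
t=0.800: state=(3.323)
t=1.000: state=(3.478)
t=1.160: state=(3.600)
next step: t=1.180: state=(3.615) — x has crossed 3.61
linear interpolation between t=1.160 (3.60038) and t=1.180 (3.61544) → t≈1.173

t = 1.173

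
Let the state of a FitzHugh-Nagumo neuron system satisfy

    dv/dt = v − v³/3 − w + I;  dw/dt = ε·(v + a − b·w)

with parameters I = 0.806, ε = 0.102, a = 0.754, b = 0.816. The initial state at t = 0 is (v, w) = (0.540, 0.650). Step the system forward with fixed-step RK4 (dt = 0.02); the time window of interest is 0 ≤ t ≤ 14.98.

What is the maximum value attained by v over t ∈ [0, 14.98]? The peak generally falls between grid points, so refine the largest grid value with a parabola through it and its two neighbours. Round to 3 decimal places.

max v = 1.631

t=0.000: state=(0.540, 0.650)
step 1 (dt=0.02): k1=(0.644, 0.078), k2=(0.647, 0.078), k3=(0.647, 0.078), k4=(0.651, 0.079); state += dt/6·(k1+2k2+2k3+k4)
t=0.020: state=(0.553, 0.652)
t=0.040: state=(0.566, 0.653)
t=0.060: state=(0.579, 0.655)
continuing one RK4 step at a time; state shown every 25 steps (Δt=0.5):
t=0.500: state=(0.900, 0.697)
t=1.000: state=(1.262, 0.761)
t=1.500: state=(1.507, 0.837)
t=2.000: state=(1.611, 0.919)
t=2.500: state=(1.631, 1.000)
t=3.000: state=(1.612, 1.078)
t=3.500: state=(1.578, 1.152)
t=4.000: state=(1.537, 1.220)
t=4.500: state=(1.492, 1.284)
t=5.000: state=(1.444, 1.343)
t=5.500: state=(1.395, 1.396)
t=6.000: state=(1.344, 1.446)
t=6.500: state=(1.290, 1.490)
t=7.000: state=(1.234, 1.530)
t=7.500: state=(1.174, 1.565)
t=8.000: state=(1.109, 1.596)
t=8.500: state=(1.037, 1.623)
t=9.000: state=(0.956, 1.644)
t=9.500: state=(0.862, 1.660)
t=10.000: state=(0.748, 1.670)
t=10.500: state=(0.601, 1.674)
t=11.000: state=(0.398, 1.668)
t=11.500: state=(0.096, 1.651)
t=12.000: state=(-0.378, 1.615)
t=12.500: state=(-1.049, 1.552)
t=13.000: state=(-1.636, 1.458)
t=13.500: state=(-1.878, 1.347)
t=14.000: state=(-1.918, 1.234)
t=14.500: state=(-1.898, 1.126)
t=14.980: state=(-1.865, 1.028)
largest grid value and its neighbours: v(2.420)=1.63121, v(2.440)=1.63124, v(2.460)=1.63120
parabola through these three points peaks at t≈2.438 with v≈1.63124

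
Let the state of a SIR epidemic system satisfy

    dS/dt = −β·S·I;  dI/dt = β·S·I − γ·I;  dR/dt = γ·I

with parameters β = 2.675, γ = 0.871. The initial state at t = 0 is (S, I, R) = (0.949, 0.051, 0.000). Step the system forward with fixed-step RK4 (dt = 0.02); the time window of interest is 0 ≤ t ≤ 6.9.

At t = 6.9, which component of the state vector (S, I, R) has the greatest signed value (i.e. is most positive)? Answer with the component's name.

t=0.000: state=(0.949, 0.051, 0.000)
step 1 (dt=0.02): k1=(-0.129, 0.085, 0.044), k2=(-0.131, 0.086, 0.045), k3=(-0.131, 0.086, 0.045), k4=(-0.133, 0.088, 0.046); state += dt/6·(k1+2k2+2k3+k4)
t=0.020: state=(0.946, 0.053, 0.001)
t=0.040: state=(0.944, 0.055, 0.002)
t=0.060: state=(0.941, 0.056, 0.003)
continuing one RK4 step at a time; state shown every 25 steps (Δt=0.5):
t=0.500: state=(0.855, 0.111, 0.034)
t=1.000: state=(0.694, 0.204, 0.102)
t=1.500: state=(0.496, 0.293, 0.211)
t=2.000: state=(0.326, 0.326, 0.348)
t=2.500: state=(0.213, 0.301, 0.486)
t=3.000: state=(0.148, 0.246, 0.606)
t=3.500: state=(0.110, 0.189, 0.701)
t=4.000: state=(0.089, 0.140, 0.772)
t=4.500: state=(0.076, 0.101, 0.824)
t=5.000: state=(0.067, 0.072, 0.861)
t=5.500: state=(0.062, 0.051, 0.887)
t=6.000: state=(0.059, 0.035, 0.906)
t=6.500: state=(0.056, 0.025, 0.919)
t=6.900: state=(0.055, 0.019, 0.926)
compare at T: S=0.055, I=0.019, R=0.926

largest component: R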